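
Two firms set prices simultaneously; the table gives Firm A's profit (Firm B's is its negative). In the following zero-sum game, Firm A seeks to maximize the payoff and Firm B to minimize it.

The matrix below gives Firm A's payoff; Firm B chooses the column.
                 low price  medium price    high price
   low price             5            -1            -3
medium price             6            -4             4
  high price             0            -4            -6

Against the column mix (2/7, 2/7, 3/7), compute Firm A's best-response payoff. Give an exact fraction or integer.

low price: (5)·(2/7) + (-1)·(2/7) + (-3)·(3/7) = -1/7.
medium price: (6)·(2/7) + (-4)·(2/7) + (4)·(3/7) = 16/7.
high price: (0)·(2/7) + (-4)·(2/7) + (-6)·(3/7) = -26/7.
The best pure response is medium price with expected payoff 16/7.

16/7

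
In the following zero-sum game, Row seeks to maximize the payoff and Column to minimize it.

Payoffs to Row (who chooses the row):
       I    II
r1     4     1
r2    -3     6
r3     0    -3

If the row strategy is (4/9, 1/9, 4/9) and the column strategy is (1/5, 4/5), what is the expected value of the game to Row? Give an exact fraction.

Against (1/5, 4/5), each row's expected payoff is r1: 8/5; r2: 21/5; r3: -12/5.
Taking the (4/9, 1/9, 4/9)-weighted average: (4/9)·(8/5) + (1/9)·(21/5) + (4/9)·(-12/5) = 1/9.

1/9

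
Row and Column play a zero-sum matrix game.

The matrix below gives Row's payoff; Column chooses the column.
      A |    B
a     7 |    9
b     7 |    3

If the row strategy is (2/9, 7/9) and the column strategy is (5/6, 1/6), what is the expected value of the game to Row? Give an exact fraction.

Against (5/6, 1/6), each row's expected payoff is a: 22/3; b: 19/3.
Taking the (2/9, 7/9)-weighted average: (2/9)·(22/3) + (7/9)·(19/3) = 59/9.

59/9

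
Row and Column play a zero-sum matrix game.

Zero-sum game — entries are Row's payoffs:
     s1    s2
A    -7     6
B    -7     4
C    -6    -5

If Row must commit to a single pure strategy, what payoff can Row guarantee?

The worst-case payoff for each row is A: -7, B: -7, C: -6.
The best of these is -6.

-6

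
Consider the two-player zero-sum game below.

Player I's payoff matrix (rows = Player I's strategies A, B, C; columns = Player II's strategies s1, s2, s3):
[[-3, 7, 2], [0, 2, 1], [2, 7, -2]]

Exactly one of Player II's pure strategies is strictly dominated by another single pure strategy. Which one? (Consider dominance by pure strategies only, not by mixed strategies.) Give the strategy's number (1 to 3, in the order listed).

2

Player II prefers columns that give Player I less. Compare s2 with s1: -3 < 7, 0 < 2, 2 < 7.
So s1 strictly dominates s2 for Player II; s2 is strictly dominated.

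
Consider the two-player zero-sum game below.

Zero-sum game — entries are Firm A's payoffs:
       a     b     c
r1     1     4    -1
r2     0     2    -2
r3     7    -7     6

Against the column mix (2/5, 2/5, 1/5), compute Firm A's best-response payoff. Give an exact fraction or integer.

9/5

r1: (1)·(2/5) + (4)·(2/5) + (-1)·(1/5) = 9/5.
r2: (0)·(2/5) + (2)·(2/5) + (-2)·(1/5) = 2/5.
r3: (7)·(2/5) + (-7)·(2/5) + (6)·(1/5) = 6/5.
The best pure response is r1 with expected payoff 9/5.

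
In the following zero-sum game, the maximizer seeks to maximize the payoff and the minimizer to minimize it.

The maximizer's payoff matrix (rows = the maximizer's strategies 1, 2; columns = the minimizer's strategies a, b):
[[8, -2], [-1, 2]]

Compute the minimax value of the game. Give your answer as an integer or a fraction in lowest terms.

14/13

Row minima are -2 and -1, so the maximizer's maximin is -1; column maxima are 8 and 2, so the minimizer's minimax is 2. These differ, so the equilibrium is in mixed strategies.
Let the maximizer play 1 with probability p. The minimizer is indifferent when 8p − (1−p) = −2p + 2(1−p), giving p = 3/13.
Let the minimizer play a with probability q. The maximizer is indifferent when 8q − 2(1−q) = −q + 2(1−q), giving q = 4/13.
The value is 8·(4/13) + (-2)·(9/13) = 14/13.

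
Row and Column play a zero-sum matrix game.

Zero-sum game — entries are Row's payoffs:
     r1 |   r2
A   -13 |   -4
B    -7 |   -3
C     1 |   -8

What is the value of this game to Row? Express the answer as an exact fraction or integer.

Row A is strictly dominated by row B, so Row never plays it.
The remaining 2×2 game on (B, C) × (r1, r2) has no saddle point. Let Row play B with probability p; indifference gives −7p + (1−p) = −3p − 8(1−p), so p = 9/13.
Similarly Column's optimal q on r1 is 5/13, and the value is -7·(5/13) + (-3)·(8/13) = -59/13.

-59/13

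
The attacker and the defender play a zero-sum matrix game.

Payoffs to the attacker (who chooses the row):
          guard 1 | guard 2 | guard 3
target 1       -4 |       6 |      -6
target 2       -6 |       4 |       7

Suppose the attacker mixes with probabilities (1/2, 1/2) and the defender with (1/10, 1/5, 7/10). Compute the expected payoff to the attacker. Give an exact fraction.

Against (1/10, 1/5, 7/10), each row's expected payoff is target 1: -17/5; target 2: 51/10.
Taking the (1/2, 1/2)-weighted average: (1/2)·(-17/5) + (1/2)·(51/10) = 17/20.

17/20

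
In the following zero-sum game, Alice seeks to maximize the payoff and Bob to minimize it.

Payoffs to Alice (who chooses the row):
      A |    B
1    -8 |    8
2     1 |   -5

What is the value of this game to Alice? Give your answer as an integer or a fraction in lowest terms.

-16/11

Row minima are -8 and -5, so Alice's maximin is -5; column maxima are 1 and 8, so Bob's minimax is 1. These differ, so the equilibrium is in mixed strategies.
Let Alice play 1 with probability p. Bob is indifferent when −8p + (1−p) = 8p − 5(1−p), giving p = 3/11.
Let Bob play A with probability q. Alice is indifferent when −8q + 8(1−q) = q − 5(1−q), giving q = 13/22.
The value is -8·(13/22) + (8)·(9/22) = -16/11.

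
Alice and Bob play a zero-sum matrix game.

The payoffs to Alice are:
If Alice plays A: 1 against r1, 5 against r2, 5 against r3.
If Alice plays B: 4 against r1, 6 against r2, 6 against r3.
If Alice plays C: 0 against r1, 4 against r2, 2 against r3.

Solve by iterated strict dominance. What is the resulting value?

Row C is strictly dominated by row A (1>0, 5>4, 5>2); eliminate C.
Column r2 is strictly dominated by r1 for Bob (1<5, 4<6); eliminate r2.
Row A is strictly dominated by row B (4>1, 6>5); eliminate A.
Column r3 is strictly dominated by r1 for Bob (4<6); eliminate r3.
Only (B, r1) remains, with payoff 4.

4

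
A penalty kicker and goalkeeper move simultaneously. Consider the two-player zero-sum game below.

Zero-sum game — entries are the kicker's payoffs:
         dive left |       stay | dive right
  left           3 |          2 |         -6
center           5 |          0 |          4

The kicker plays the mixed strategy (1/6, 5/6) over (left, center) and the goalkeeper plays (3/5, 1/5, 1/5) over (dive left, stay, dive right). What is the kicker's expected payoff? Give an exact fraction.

Against (3/5, 1/5, 1/5), each row's expected payoff is left: 1; center: 19/5.
Taking the (1/6, 5/6)-weighted average: (1/6)·(1) + (5/6)·(19/5) = 10/3.

10/3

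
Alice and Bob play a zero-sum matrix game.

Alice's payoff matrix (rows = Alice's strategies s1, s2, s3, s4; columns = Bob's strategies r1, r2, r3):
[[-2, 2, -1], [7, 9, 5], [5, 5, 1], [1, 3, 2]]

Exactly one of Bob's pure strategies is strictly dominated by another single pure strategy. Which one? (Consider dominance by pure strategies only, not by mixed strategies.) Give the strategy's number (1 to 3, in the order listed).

Bob prefers columns that give Alice less. Compare r2 with r3: -1 < 2, 5 < 9, 1 < 5, 2 < 3.
So r3 strictly dominates r2 for Bob; r2 is strictly dominated.

2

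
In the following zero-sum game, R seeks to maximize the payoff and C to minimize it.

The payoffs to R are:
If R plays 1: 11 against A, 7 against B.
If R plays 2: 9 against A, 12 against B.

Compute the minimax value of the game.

69/7

Row minima are 7 and 9, so R's maximin is 9; column maxima are 11 and 12, so C's minimax is 11. These differ, so the equilibrium is in mixed strategies.
Let R play 1 with probability p. C is indifferent when 11p + 9(1−p) = 7p + 12(1−p), giving p = 3/7.
Let C play A with probability q. R is indifferent when 11q + 7(1−q) = 9q + 12(1−q), giving q = 5/7.
The value is 11·(5/7) + (7)·(2/7) = 69/7.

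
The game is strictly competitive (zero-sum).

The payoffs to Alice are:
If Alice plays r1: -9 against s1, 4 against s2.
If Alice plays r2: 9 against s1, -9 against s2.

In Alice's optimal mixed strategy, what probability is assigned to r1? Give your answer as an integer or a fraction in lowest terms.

18/31

Row minima are -9 and -9, so Alice's maximin is -9; column maxima are 9 and 4, so Bob's minimax is 4. These differ, so the equilibrium is in mixed strategies.
Let Alice play r1 with probability p. Bob is indifferent when −9p + 9(1−p) = 4p − 9(1−p), giving p = 18/31.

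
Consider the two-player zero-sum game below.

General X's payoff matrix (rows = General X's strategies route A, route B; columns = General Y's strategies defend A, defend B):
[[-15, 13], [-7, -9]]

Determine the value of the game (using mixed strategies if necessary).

Row minima are -15 and -9, so General X's maximin is -9; column maxima are -7 and 13, so General Y's minimax is -7. These differ, so the equilibrium is in mixed strategies.
Let General X play route A with probability p. General Y is indifferent when −15p − 7(1−p) = 13p − 9(1−p), giving p = 1/15.
Let General Y play defend A with probability q. General X is indifferent when −15q + 13(1−q) = −7q − 9(1−q), giving q = 11/15.
The value is -15·(11/15) + (13)·(4/15) = -113/15.

-113/15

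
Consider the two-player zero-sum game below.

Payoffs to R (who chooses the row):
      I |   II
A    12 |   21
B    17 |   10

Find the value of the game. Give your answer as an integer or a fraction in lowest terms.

Row minima are 12 and 10, so R's maximin is 12; column maxima are 17 and 21, so C's minimax is 17. These differ, so the equilibrium is in mixed strategies.
Let R play A with probability p. C is indifferent when 12p + 17(1−p) = 21p + 10(1−p), giving p = 7/16.
Let C play I with probability q. R is indifferent when 12q + 21(1−q) = 17q + 10(1−q), giving q = 11/16.
The value is 12·(11/16) + (21)·(5/16) = 237/16.

237/16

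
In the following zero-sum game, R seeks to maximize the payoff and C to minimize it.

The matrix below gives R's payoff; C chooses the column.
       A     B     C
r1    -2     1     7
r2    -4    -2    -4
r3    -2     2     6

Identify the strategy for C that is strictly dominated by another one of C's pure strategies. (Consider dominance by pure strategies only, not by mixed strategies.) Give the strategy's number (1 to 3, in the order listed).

C prefers columns that give R less. Compare B with A: -2 < 1, -4 < -2, -2 < 2.
So A strictly dominates B for C; B is strictly dominated.

2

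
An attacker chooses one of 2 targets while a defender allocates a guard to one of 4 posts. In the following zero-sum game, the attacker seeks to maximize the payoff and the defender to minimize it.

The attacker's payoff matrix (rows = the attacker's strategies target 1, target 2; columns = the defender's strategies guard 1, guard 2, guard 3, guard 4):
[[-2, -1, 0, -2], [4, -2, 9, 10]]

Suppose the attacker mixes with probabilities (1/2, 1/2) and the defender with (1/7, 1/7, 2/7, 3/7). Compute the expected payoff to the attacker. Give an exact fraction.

Against (1/7, 1/7, 2/7, 3/7), each row's expected payoff is target 1: -9/7; target 2: 50/7.
Taking the (1/2, 1/2)-weighted average: (1/2)·(-9/7) + (1/2)·(50/7) = 41/14.

41/14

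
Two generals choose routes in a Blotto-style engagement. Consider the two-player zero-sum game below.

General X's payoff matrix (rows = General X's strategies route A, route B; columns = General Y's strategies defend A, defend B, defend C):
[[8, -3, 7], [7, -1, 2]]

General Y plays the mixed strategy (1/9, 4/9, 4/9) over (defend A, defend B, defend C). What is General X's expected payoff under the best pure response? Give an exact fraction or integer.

8/3

route A: (8)·(1/9) + (-3)·(4/9) + (7)·(4/9) = 8/3.
route B: (7)·(1/9) + (-1)·(4/9) + (2)·(4/9) = 11/9.
The best pure response is route A with expected payoff 8/3.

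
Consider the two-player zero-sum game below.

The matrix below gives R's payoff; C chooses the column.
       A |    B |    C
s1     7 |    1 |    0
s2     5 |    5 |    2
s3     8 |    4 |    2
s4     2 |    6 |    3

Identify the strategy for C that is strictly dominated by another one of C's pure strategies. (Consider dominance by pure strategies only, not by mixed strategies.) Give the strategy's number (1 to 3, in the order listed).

C prefers columns that give R less. Compare B with C: 0 < 1, 2 < 5, 2 < 4, 3 < 6.
So C strictly dominates B for C; B is strictly dominated.

2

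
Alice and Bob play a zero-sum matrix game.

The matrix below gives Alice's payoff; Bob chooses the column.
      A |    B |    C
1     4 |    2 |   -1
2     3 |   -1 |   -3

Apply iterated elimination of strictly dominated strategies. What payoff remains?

Column A is strictly dominated by B for Bob (2<4, -1<3); eliminate A.
Column B is strictly dominated by C for Bob (-1<2, -3<-1); eliminate B.
Row 2 is strictly dominated by row 1 (-1>-3); eliminate 2.
Only (1, C) remains, with payoff -1.

-1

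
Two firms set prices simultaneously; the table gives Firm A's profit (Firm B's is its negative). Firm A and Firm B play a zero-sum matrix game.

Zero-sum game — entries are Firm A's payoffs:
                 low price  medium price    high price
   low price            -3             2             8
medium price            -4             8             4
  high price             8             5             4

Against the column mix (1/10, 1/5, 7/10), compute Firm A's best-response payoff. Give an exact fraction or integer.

low price: (-3)·(1/10) + (2)·(1/5) + (8)·(7/10) = 57/10.
medium price: (-4)·(1/10) + (8)·(1/5) + (4)·(7/10) = 4.
high price: (8)·(1/10) + (5)·(1/5) + (4)·(7/10) = 23/5.
The best pure response is low price with expected payoff 57/10.

57/10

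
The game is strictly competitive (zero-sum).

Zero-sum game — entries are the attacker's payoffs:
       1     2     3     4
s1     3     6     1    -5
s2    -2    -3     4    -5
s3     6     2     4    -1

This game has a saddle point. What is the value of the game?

Row minima: -5, -5, -1 → the attacker's maximin is -1.
Column maxima: 6, 6, 4, -1 → the defender's minimax is -1.
They coincide at (s3, 4), so the value is -1.

-1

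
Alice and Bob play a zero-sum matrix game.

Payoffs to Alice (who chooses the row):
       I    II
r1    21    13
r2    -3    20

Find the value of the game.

459/31

Row minima are 13 and -3, so Alice's maximin is 13; column maxima are 21 and 20, so Bob's minimax is 20. These differ, so the equilibrium is in mixed strategies.
Let Alice play r1 with probability p. Bob is indifferent when 21p − 3(1−p) = 13p + 20(1−p), giving p = 23/31.
Let Bob play I with probability q. Alice is indifferent when 21q + 13(1−q) = −3q + 20(1−q), giving q = 7/31.
The value is 21·(7/31) + (13)·(24/31) = 459/31.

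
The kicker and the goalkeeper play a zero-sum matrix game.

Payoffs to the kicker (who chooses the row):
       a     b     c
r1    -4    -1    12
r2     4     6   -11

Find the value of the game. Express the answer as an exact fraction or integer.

Column b is strictly dominated by a for the goalkeeper (it gives the kicker more in every row).
The remaining 2×2 game on (r1, r2) × (a, c) has no saddle point. Let the kicker play r1 with probability p; indifference gives −4p + 4(1−p) = 12p − 11(1−p), so p = 15/31.
Similarly the goalkeeper's optimal q on a is 23/31, and the value is -4·(23/31) + (12)·(8/31) = 4/31.

4/31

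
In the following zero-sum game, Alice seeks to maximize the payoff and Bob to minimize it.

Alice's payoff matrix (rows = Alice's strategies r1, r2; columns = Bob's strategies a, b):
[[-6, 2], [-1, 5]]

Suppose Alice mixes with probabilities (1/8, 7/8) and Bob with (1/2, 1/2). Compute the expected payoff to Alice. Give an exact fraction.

3/2

Against (1/2, 1/2), each row's expected payoff is r1: -2; r2: 2.
Taking the (1/8, 7/8)-weighted average: (1/8)·(-2) + (7/8)·(2) = 3/2.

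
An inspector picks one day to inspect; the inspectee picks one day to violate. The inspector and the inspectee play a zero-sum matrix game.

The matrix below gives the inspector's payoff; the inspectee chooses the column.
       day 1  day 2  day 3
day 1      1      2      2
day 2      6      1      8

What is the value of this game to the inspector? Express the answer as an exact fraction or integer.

11/6

Column day 3 is strictly dominated by day 1 for the inspectee (it gives the inspector more in every row).
The remaining 2×2 game on (day 1, day 2) × (day 1, day 2) has no saddle point. Let the inspector play day 1 with probability p; indifference gives p + 6(1−p) = 2p + (1−p), so p = 5/6.
Similarly the inspectee's optimal q on day 1 is 1/6, and the value is 1·(1/6) + (2)·(5/6) = 11/6.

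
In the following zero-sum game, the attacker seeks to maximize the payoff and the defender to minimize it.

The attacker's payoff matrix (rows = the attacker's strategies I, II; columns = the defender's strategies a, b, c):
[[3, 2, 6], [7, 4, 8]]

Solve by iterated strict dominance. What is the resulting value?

Row I is strictly dominated by row II (7>3, 4>2, 8>6); eliminate I.
Column c is strictly dominated by a for the defender (7<8); eliminate c.
Column a is strictly dominated by b for the defender (4<7); eliminate a.
Only (II, b) remains, with payoff 4.

4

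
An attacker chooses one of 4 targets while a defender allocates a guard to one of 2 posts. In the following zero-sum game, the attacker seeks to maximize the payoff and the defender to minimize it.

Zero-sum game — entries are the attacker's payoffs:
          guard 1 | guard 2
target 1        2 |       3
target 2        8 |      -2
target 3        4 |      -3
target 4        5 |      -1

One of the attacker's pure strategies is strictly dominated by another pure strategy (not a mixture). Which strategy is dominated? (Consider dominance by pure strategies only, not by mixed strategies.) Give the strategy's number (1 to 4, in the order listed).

Compare target 3 with target 2: 8 > 4, -2 > -3.
So target 2 strictly dominates target 3 for the attacker; target 3 is strictly dominated.

3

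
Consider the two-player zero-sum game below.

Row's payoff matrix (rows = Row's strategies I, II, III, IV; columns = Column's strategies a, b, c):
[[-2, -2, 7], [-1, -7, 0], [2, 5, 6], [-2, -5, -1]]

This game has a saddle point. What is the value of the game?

Row minima: -2, -7, 2, -5 → Row's maximin is 2.
Column maxima: 2, 5, 7 → Column's minimax is 2.
They coincide at (III, a), so the value is 2.

2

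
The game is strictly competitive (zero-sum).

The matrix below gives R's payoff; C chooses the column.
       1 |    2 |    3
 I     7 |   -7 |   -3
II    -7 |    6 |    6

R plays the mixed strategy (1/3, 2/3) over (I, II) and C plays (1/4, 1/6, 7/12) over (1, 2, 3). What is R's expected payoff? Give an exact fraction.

13/9

Against (1/4, 1/6, 7/12), each row's expected payoff is I: -7/6; II: 11/4.
Taking the (1/3, 2/3)-weighted average: (1/3)·(-7/6) + (2/3)·(11/4) = 13/9.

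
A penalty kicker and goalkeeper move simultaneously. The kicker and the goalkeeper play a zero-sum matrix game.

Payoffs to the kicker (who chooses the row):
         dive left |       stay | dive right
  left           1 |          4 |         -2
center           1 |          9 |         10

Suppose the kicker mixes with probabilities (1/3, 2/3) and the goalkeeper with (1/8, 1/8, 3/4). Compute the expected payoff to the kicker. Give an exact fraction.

Against (1/8, 1/8, 3/4), each row's expected payoff is left: -7/8; center: 35/4.
Taking the (1/3, 2/3)-weighted average: (1/3)·(-7/8) + (2/3)·(35/4) = 133/24.

133/24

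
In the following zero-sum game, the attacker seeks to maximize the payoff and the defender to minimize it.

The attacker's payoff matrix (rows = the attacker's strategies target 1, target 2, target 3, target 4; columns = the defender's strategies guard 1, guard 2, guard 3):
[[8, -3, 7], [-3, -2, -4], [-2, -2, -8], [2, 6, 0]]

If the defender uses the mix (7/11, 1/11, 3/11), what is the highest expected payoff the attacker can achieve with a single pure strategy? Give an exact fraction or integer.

target 1: (8)·(7/11) + (-3)·(1/11) + (7)·(3/11) = 74/11.
target 2: (-3)·(7/11) + (-2)·(1/11) + (-4)·(3/11) = -35/11.
target 3: (-2)·(7/11) + (-2)·(1/11) + (-8)·(3/11) = -40/11.
target 4: (2)·(7/11) + (6)·(1/11) + (0)·(3/11) = 20/11.
The best pure response is target 1 with expected payoff 74/11.

74/11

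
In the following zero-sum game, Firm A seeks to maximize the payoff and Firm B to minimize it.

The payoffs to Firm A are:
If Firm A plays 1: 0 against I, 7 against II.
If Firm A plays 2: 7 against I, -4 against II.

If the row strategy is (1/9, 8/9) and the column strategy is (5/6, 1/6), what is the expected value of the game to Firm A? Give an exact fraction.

Against (5/6, 1/6), each row's expected payoff is 1: 7/6; 2: 31/6.
Taking the (1/9, 8/9)-weighted average: (1/9)·(7/6) + (8/9)·(31/6) = 85/18.

85/18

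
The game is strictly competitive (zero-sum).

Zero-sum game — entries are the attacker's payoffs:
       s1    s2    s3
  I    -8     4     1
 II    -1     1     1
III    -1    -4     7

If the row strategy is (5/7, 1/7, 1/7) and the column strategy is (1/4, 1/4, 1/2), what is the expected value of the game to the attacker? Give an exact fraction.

1/28

Against (1/4, 1/4, 1/2), each row's expected payoff is I: -1/2; II: 1/2; III: 9/4.
Taking the (5/7, 1/7, 1/7)-weighted average: (5/7)·(-1/2) + (1/7)·(1/2) + (1/7)·(9/4) = 1/28.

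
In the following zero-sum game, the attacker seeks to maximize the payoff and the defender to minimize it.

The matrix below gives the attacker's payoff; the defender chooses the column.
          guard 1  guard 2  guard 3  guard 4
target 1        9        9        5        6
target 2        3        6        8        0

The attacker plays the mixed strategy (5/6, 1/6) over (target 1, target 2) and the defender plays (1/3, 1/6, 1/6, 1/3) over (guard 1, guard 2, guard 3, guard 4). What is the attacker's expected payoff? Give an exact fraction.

20/3

Against (1/3, 1/6, 1/6, 1/3), each row's expected payoff is target 1: 22/3; target 2: 10/3.
Taking the (5/6, 1/6)-weighted average: (5/6)·(22/3) + (1/6)·(10/3) = 20/3.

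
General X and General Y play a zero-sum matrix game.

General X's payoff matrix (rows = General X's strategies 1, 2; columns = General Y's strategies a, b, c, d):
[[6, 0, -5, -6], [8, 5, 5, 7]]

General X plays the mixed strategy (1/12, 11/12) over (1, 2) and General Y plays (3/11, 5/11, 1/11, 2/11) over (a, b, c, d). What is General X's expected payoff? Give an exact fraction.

749/132

Against (3/11, 5/11, 1/11, 2/11), each row's expected payoff is 1: 1/11; 2: 68/11.
Taking the (1/12, 11/12)-weighted average: (1/12)·(1/11) + (11/12)·(68/11) = 749/132.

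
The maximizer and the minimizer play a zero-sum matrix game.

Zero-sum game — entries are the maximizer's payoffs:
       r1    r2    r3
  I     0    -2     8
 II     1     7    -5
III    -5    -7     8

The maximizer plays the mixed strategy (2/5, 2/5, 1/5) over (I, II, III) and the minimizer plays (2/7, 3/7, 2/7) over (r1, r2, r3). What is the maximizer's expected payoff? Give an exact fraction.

Against (2/7, 3/7, 2/7), each row's expected payoff is I: 10/7; II: 13/7; III: -15/7.
Taking the (2/5, 2/5, 1/5)-weighted average: (2/5)·(10/7) + (2/5)·(13/7) + (1/5)·(-15/7) = 31/35.

31/35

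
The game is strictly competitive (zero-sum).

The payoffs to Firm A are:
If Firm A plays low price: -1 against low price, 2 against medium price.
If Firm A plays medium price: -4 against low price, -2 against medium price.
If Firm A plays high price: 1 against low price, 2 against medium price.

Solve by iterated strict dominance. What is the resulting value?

1

Row medium price is strictly dominated by row low price (-1>-4, 2>-2); eliminate medium price.
Column medium price is strictly dominated by low price for Firm B (-1<2, 1<2); eliminate medium price.
Row low price is strictly dominated by row high price (1>-1); eliminate low price.
Only (high price, low price) remains, with payoff 1.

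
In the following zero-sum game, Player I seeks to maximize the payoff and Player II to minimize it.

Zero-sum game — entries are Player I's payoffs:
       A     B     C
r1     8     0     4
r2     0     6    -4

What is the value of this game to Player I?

12/7

Column A is strictly dominated by C for Player II (it gives Player I more in every row).
The remaining 2×2 game on (r1, r2) × (B, C) has no saddle point. Let Player I play r1 with probability p; indifference gives 6(1−p) = 4p − 4(1−p), so p = 5/7.
Similarly Player II's optimal q on B is 4/7, and the value is 0·(4/7) + (4)·(3/7) = 12/7.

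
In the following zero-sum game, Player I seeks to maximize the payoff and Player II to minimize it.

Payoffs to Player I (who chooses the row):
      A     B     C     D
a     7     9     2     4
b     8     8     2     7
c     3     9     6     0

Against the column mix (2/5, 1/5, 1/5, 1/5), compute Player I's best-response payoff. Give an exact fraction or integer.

33/5

a: (7)·(2/5) + (9)·(1/5) + (2)·(1/5) + (4)·(1/5) = 29/5.
b: (8)·(2/5) + (8)·(1/5) + (2)·(1/5) + (7)·(1/5) = 33/5.
c: (3)·(2/5) + (9)·(1/5) + (6)·(1/5) + (0)·(1/5) = 21/5.
The best pure response is b with expected payoff 33/5.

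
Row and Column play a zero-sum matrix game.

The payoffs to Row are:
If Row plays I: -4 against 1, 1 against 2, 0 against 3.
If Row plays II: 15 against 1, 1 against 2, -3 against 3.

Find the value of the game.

Column 2 is strictly dominated by 3 for Column (it gives Row more in every row).
The remaining 2×2 game on (I, II) × (1, 3) has no saddle point. Let Row play I with probability p; indifference gives −4p + 15(1−p) = −3(1−p), so p = 9/11.
Similarly Column's optimal q on 1 is 3/22, and the value is -4·(3/22) + (0)·(19/22) = -6/11.

-6/11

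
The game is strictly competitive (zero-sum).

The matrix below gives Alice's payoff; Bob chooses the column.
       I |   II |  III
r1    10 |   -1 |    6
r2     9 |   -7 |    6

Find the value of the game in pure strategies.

-1

Row minima: -1, -7 → Alice's maximin is -1.
Column maxima: 10, -1, 6 → Bob's minimax is -1.
They coincide at (r1, II), so the value is -1.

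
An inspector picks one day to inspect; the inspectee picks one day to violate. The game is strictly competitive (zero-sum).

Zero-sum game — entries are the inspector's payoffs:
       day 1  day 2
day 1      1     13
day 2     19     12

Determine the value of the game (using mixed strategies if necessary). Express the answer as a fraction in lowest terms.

Row minima are 1 and 12, so the inspector's maximin is 12; column maxima are 19 and 13, so the inspectee's minimax is 13. These differ, so the equilibrium is in mixed strategies.
Let the inspector play day 1 with probability p. The inspectee is indifferent when p + 19(1−p) = 13p + 12(1−p), giving p = 7/19.
Let the inspectee play day 1 with probability q. The inspector is indifferent when q + 13(1−q) = 19q + 12(1−q), giving q = 1/19.
The value is 1·(1/19) + (13)·(18/19) = 235/19.

235/19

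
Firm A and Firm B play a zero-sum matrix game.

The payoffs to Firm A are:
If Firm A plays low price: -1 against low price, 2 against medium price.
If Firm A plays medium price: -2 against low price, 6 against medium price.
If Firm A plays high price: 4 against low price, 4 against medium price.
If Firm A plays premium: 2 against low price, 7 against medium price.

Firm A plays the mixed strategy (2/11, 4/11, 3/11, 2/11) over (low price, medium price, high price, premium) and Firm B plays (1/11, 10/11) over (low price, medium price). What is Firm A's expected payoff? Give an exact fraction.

546/121

Against (1/11, 10/11), each row's expected payoff is low price: 19/11; medium price: 58/11; high price: 4; premium: 72/11.
Taking the (2/11, 4/11, 3/11, 2/11)-weighted average: (2/11)·(19/11) + (4/11)·(58/11) + (3/11)·(4) + (2/11)·(72/11) = 546/121.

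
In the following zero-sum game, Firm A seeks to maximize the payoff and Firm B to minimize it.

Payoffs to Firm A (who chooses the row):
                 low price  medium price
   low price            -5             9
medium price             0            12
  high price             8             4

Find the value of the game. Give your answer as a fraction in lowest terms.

Row low price is strictly dominated by row medium price, so Firm A never plays it.
The remaining 2×2 game on (medium price, high price) × (low price, medium price) has no saddle point. Let Firm A play medium price with probability p; indifference gives 8(1−p) = 12p + 4(1−p), so p = 1/4.
Similarly Firm B's optimal q on low price is 1/2, and the value is 0·(1/2) + (12)·(1/2) = 6.

6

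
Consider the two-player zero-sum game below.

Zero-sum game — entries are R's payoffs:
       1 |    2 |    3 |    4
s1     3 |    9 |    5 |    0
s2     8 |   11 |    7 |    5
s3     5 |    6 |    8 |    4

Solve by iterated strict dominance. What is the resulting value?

Row s1 is strictly dominated by row s2 (8>3, 11>9, 7>5, 5>0); eliminate s1.
Column 1 is strictly dominated by 4 for C (5<8, 4<5); eliminate 1.
Column 3 is strictly dominated by 4 for C (5<7, 4<8); eliminate 3.
Column 2 is strictly dominated by 4 for C (5<11, 4<6); eliminate 2.
Row s3 is strictly dominated by row s2 (5>4); eliminate s3.
Only (s2, 4) remains, with payoff 5.

5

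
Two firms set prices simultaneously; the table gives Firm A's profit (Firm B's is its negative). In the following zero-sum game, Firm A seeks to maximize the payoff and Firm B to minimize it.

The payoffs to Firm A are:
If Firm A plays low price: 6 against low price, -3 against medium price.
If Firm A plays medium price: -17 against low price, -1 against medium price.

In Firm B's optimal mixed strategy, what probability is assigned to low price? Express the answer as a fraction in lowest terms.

2/25

Row minima are -3 and -17, so Firm A's maximin is -3; column maxima are 6 and -1, so Firm B's minimax is -1. These differ, so the equilibrium is in mixed strategies.
Let Firm B play low price with probability q. Firm A is indifferent when 6q − 3(1−q) = −17q − (1−q), giving q = 2/25.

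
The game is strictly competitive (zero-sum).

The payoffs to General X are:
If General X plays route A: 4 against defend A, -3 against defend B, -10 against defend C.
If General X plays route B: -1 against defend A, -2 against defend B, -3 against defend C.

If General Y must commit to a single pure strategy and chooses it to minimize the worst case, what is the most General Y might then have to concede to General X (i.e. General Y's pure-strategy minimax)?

The worst case (largest entry) in each column is defend A: 4, defend B: -2, defend C: -3.
The best (smallest) of these is -3.

-3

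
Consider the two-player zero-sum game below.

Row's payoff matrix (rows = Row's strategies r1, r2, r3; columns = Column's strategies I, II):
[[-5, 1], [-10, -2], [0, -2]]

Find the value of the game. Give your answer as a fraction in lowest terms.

Row r2 is strictly dominated by row r1, so Row never plays it.
The remaining 2×2 game on (r1, r3) × (I, II) has no saddle point. Let Row play r1 with probability p; indifference gives −5p = p − 2(1−p), so p = 1/4.
Similarly Column's optimal q on I is 3/8, and the value is -5·(3/8) + (1)·(5/8) = -5/4.

-5/4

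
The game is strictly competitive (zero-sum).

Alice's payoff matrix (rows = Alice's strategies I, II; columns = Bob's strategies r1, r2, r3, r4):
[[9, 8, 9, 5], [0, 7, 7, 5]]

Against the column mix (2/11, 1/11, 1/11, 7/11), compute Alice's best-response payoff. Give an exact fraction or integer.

70/11

I: (9)·(2/11) + (8)·(1/11) + (9)·(1/11) + (5)·(7/11) = 70/11.
II: (0)·(2/11) + (7)·(1/11) + (7)·(1/11) + (5)·(7/11) = 49/11.
The best pure response is I with expected payoff 70/11.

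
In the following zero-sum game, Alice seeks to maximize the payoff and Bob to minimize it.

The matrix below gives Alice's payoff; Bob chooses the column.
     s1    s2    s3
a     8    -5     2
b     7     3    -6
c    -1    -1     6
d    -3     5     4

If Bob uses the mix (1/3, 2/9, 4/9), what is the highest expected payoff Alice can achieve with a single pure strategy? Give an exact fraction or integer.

22/9

a: (8)·(1/3) + (-5)·(2/9) + (2)·(4/9) = 22/9.
b: (7)·(1/3) + (3)·(2/9) + (-6)·(4/9) = 1/3.
c: (-1)·(1/3) + (-1)·(2/9) + (6)·(4/9) = 19/9.
d: (-3)·(1/3) + (5)·(2/9) + (4)·(4/9) = 17/9.
The best pure response is a with expected payoff 22/9.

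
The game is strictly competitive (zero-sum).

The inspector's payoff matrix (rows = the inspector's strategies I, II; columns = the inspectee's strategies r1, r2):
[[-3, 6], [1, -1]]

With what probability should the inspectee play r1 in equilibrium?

Row minima are -3 and -1, so the inspector's maximin is -1; column maxima are 1 and 6, so the inspectee's minimax is 1. These differ, so the equilibrium is in mixed strategies.
Let the inspectee play r1 with probability q. The inspector is indifferent when −3q + 6(1−q) = q − (1−q), giving q = 7/11.

7/11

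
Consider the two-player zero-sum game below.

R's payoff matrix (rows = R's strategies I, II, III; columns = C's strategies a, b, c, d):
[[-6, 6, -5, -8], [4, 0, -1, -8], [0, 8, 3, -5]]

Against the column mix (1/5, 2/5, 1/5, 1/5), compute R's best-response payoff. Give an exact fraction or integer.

I: (-6)·(1/5) + (6)·(2/5) + (-5)·(1/5) + (-8)·(1/5) = -7/5.
II: (4)·(1/5) + (0)·(2/5) + (-1)·(1/5) + (-8)·(1/5) = -1.
III: (0)·(1/5) + (8)·(2/5) + (3)·(1/5) + (-5)·(1/5) = 14/5.
The best pure response is III with expected payoff 14/5.

14/5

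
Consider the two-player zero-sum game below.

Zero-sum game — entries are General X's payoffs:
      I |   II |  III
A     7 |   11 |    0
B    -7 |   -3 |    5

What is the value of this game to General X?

35/19

Column II is strictly dominated by I for General Y (it gives General X more in every row).
The remaining 2×2 game on (A, B) × (I, III) has no saddle point. Let General X play A with probability p; indifference gives 7p − 7(1−p) = 5(1−p), so p = 12/19.
Similarly General Y's optimal q on I is 5/19, and the value is 7·(5/19) + (0)·(14/19) = 35/19.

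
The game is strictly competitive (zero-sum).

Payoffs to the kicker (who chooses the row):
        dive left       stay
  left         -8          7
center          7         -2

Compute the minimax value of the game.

11/8

Row minima are -8 and -2, so the kicker's maximin is -2; column maxima are 7 and 7, so the goalkeeper's minimax is 7. These differ, so the equilibrium is in mixed strategies.
Let the kicker play left with probability p. The goalkeeper is indifferent when −8p + 7(1−p) = 7p − 2(1−p), giving p = 3/8.
Let the goalkeeper play dive left with probability q. The kicker is indifferent when −8q + 7(1−q) = 7q − 2(1−q), giving q = 3/8.
The value is -8·(3/8) + (7)·(5/8) = 11/8.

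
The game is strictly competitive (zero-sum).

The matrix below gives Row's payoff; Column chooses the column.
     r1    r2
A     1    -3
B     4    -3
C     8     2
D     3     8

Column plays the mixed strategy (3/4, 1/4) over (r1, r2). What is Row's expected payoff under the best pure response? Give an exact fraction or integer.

A: (1)·(3/4) + (-3)·(1/4) = 0.
B: (4)·(3/4) + (-3)·(1/4) = 9/4.
C: (8)·(3/4) + (2)·(1/4) = 13/2.
D: (3)·(3/4) + (8)·(1/4) = 17/4.
The best pure response is C with expected payoff 13/2.

13/2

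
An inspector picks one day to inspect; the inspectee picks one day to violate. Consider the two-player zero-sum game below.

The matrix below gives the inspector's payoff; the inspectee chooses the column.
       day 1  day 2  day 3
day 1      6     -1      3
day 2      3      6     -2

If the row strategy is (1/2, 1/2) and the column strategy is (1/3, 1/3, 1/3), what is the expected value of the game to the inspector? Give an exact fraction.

5/2

Against (1/3, 1/3, 1/3), each row's expected payoff is day 1: 8/3; day 2: 7/3.
Taking the (1/2, 1/2)-weighted average: (1/2)·(8/3) + (1/2)·(7/3) = 5/2.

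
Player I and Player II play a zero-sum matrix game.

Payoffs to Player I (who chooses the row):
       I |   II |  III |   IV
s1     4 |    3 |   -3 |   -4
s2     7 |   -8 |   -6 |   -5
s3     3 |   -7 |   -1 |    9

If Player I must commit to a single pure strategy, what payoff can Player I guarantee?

-4

The worst-case payoff for each row is s1: -4, s2: -8, s3: -7.
The best of these is -4.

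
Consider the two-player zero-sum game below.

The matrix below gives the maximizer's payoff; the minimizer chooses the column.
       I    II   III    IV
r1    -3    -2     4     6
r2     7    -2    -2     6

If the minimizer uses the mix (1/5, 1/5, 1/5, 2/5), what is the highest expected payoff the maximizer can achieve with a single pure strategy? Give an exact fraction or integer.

3

r1: (-3)·(1/5) + (-2)·(1/5) + (4)·(1/5) + (6)·(2/5) = 11/5.
r2: (7)·(1/5) + (-2)·(1/5) + (-2)·(1/5) + (6)·(2/5) = 3.
The best pure response is r2 with expected payoff 3.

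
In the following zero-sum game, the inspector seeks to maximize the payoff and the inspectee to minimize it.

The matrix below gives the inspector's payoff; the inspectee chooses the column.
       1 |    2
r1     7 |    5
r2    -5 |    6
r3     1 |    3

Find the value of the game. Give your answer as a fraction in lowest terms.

67/13

Row r3 is strictly dominated by row r1, so the inspector never plays it.
The remaining 2×2 game on (r1, r2) × (1, 2) has no saddle point. Let the inspector play r1 with probability p; indifference gives 7p − 5(1−p) = 5p + 6(1−p), so p = 11/13.
Similarly the inspectee's optimal q on 1 is 1/13, and the value is 7·(1/13) + (5)·(12/13) = 67/13.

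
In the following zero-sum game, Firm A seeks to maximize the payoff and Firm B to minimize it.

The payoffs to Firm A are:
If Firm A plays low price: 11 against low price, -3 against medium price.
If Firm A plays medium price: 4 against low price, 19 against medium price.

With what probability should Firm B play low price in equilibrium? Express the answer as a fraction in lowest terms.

Row minima are -3 and 4, so Firm A's maximin is 4; column maxima are 11 and 19, so Firm B's minimax is 11. These differ, so the equilibrium is in mixed strategies.
Let Firm B play low price with probability q. Firm A is indifferent when 11q − 3(1−q) = 4q + 19(1−q), giving q = 22/29.

22/29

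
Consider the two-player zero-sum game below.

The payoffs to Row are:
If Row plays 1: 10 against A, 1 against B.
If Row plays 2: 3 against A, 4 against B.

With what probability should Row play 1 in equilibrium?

1/10

Row minima are 1 and 3, so Row's maximin is 3; column maxima are 10 and 4, so Column's minimax is 4. These differ, so the equilibrium is in mixed strategies.
Let Row play 1 with probability p. Column is indifferent when 10p + 3(1−p) = p + 4(1−p), giving p = 1/10.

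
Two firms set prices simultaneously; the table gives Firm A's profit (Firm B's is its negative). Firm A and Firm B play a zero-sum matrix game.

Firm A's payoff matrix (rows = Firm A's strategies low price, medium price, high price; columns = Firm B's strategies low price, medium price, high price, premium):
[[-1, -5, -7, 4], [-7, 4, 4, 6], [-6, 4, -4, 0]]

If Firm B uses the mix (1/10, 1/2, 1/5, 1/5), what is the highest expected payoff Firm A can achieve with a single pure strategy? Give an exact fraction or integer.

33/10

low price: (-1)·(1/10) + (-5)·(1/2) + (-7)·(1/5) + (4)·(1/5) = -16/5.
medium price: (-7)·(1/10) + (4)·(1/2) + (4)·(1/5) + (6)·(1/5) = 33/10.
high price: (-6)·(1/10) + (4)·(1/2) + (-4)·(1/5) + (0)·(1/5) = 3/5.
The best pure response is medium price with expected payoff 33/10.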